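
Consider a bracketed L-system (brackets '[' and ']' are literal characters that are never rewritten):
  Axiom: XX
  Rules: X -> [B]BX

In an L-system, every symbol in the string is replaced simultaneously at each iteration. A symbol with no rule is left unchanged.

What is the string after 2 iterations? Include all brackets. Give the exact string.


Answer: [B]B[B]BX[B]B[B]BX

Derivation:
Step 0: XX
Step 1: [B]BX[B]BX
Step 2: [B]B[B]BX[B]B[B]BX


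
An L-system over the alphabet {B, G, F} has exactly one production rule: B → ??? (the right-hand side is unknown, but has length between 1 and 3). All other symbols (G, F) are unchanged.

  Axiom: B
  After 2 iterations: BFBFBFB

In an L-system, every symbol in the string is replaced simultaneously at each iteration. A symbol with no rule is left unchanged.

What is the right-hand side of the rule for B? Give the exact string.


Answer: BFB

Derivation:
Trying B → BFB:
  Step 0: B
  Step 1: BFB
  Step 2: BFBFBFB
Matches the given result.


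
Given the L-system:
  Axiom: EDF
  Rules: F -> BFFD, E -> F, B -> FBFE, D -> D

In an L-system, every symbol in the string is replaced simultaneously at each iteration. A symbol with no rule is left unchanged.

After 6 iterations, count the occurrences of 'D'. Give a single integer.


Answer: 358

Derivation:
Final string: BFFDFBFEBFFDFFBFEBFFDBFFDDFBFEBFFDBFFDDDFBFEBFFDBFFDDBFFDFBFEBFFDFFBFEBFFDBFFDDBFFDBFFDFBFEBFFDFFBFEBFFDBFFDDFBFEBFFDBFFDDDFBFEBFFDBFFDDFBFEBFFDBFFDDBFFDFBFEBFFDFFBFEBFFDBFFDDBFFDBFFDFBFEBFFDFFBFEBFFDBFFDDFBFEBFFDBFFDDDBFFDFBFEBFFDFFBFEBFFDBFFDDFBFEBFFDBFFDDDDFBFEBFFDBFFDDBFFDFBFEBFFDFFBFEBFFDBFFDDBFFDBFFDFBFEBFFDFFBFEBFFDBFFDDFBFEBFFDBFFDDDBFFDFBFEBFFDFFBFEBFFDBFFDDFBFEBFFDBFFDDDDDDFBFEBFFDBFFDDBFFDFBFEBFFDFFBFEBFFDBFFDDBFFDBFFDFBFEBFFDFFBFEBFFDBFFDDFBFEBFFDBFFDDDBFFDFBFEBFFDFFBFEBFFDBFFDDFBFEBFFDBFFDDDDBFFDFBFEBFFDFFBFEBFFDBFFDDFBFEBFFDBFFDDDFBFEBFFDBFFDDBFFDFBFEBFFDFFBFEBFFDBFFDDBFFDBFFDFBFEBFFDFFBFEBFFDBFFDDFBFEBFFDBFFDDDFBFEBFFDBFFDDFBFEBFFDBFFDDBFFDFBFEBFFDFFBFEBFFDBFFDDBFFDBFFDFBFEBFFDFFBFEBFFDBFFDDFBFEBFFDBFFDDDBFFDFBFEBFFDFFBFEBFFDBFFDDFBFEBFFDBFFDDDDBFFDFBFEBFFDFFBFEBFFDBFFDDFBFEBFFDBFFDDDBFFDFBFEBFFDFFBFEBFFDBFFDDFBFEBFFDBFFDDDFBFEBFFDBFFDDBFFDFBFEBFFDFFBFEBFFDBFFDDBFFDBFFDFBFEBFFDFFBFEBFFDBFFDDFBFEBFFDBFFDDDFBFEBFFDBFFDDFBFEBFFDBFFDDBFFDFBFEBFFDFFBFEBFFDBFFDDBFFDBFFDFBFEBFFDFFBFEBFFDBFFDDFBFEBFFDBFFDDDBFFDFBFEBFFDFFBFEBFFDBFFDDFBFEBFFDBFFDDDDFBFEBFFDBFFDDBFFDFBFEBFFDFFBFEBFFDBFFDDBFFDBFFDFBFEBFFDFFBFEBFFDBFFDDFBFEBFFDBFFDDDBFFDFBFEBFFDFFBFEBFFDBFFDDFBFEBFFDBFFDDDDDBFFDFBFEBFFDFFBFEBFFDBFFDDFBFEBFFDBFFDDDFBFEBFFDBFFDDBFFDFBFEBFFDFFBFEBFFDBFFDDBFFDBFFDFBFEBFFDFFBFEBFFDBFFDDFBFEBFFDBFFDDDFBFEBFFDBFFDDFBFEBFFDBFFDDBFFDFBFEBFFDFFBFEBFFDBFFDDBFFDBFFDFBFEBFFDFFBFEBFFDBFFDDFBFEBFFDBFFDDDBFFDFBFEBFFDFFBFEBFFDBFFDDFBFEBFFDBFFDDDDFBFEBFFDBFFDDBFFDFBFEBFFDFFBFEBFFDBFFDDBFFDBFFDFBFEBFFDFFBFEBFFDBFFDDFBFEBFFDBFFDDDBFFDFBFEBFFDFFBFEBFFDBFFDDFBFEBFFDBFFDDDDDD
Count of 'D': 358


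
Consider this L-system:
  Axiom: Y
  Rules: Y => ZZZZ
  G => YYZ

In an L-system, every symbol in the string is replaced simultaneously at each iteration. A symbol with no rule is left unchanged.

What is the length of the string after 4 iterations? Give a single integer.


Answer: 4

Derivation:
Step 0: length = 1
Step 1: length = 4
Step 2: length = 4
Step 3: length = 4
Step 4: length = 4


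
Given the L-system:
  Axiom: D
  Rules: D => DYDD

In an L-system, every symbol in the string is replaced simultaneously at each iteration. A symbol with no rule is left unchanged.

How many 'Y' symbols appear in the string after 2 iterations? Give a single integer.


Step 0: D  (0 'Y')
Step 1: DYDD  (1 'Y')
Step 2: DYDDYDYDDDYDD  (4 'Y')

Answer: 4


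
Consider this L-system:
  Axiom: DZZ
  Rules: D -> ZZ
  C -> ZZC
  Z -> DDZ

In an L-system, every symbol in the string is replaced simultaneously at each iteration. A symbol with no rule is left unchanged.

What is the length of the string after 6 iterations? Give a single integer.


Answer: 868

Derivation:
Step 0: length = 3
Step 1: length = 8
Step 2: length = 20
Step 3: length = 52
Step 4: length = 132
Step 5: length = 340
Step 6: length = 868


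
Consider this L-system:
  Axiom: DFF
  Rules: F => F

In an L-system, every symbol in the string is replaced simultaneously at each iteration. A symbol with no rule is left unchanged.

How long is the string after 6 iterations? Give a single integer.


Step 0: length = 3
Step 1: length = 3
Step 2: length = 3
Step 3: length = 3
Step 4: length = 3
Step 5: length = 3
Step 6: length = 3

Answer: 3


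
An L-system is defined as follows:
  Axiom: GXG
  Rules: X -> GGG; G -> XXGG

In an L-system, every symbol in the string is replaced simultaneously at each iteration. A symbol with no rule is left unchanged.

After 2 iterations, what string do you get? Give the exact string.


Step 0: GXG
Step 1: XXGGGGGXXGG
Step 2: GGGGGGXXGGXXGGXXGGXXGGXXGGGGGGGGXXGGXXGG

Answer: GGGGGGXXGGXXGGXXGGXXGGXXGGGGGGGGXXGGXXGG


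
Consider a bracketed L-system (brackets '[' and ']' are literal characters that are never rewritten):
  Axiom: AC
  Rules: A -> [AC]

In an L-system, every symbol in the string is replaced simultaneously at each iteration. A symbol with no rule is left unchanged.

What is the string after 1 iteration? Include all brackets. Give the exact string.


Step 0: AC
Step 1: [AC]C

Answer: [AC]C


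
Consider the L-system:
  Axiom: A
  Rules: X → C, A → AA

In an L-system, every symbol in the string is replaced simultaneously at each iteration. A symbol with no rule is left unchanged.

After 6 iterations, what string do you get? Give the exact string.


Step 0: A
Step 1: AA
Step 2: AAAA
Step 3: AAAAAAAA
Step 4: AAAAAAAAAAAAAAAA
Step 5: AAAAAAAAAAAAAAAAAAAAAAAAAAAAAAAA
Step 6: AAAAAAAAAAAAAAAAAAAAAAAAAAAAAAAAAAAAAAAAAAAAAAAAAAAAAAAAAAAAAAAA

Answer: AAAAAAAAAAAAAAAAAAAAAAAAAAAAAAAAAAAAAAAAAAAAAAAAAAAAAAAAAAAAAAAA


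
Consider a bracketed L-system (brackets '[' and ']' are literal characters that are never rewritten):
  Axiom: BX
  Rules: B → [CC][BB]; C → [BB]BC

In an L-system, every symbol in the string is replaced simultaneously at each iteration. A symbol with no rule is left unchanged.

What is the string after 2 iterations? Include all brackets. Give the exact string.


Answer: [[BB]BC[BB]BC][[CC][BB][CC][BB]]X

Derivation:
Step 0: BX
Step 1: [CC][BB]X
Step 2: [[BB]BC[BB]BC][[CC][BB][CC][BB]]X


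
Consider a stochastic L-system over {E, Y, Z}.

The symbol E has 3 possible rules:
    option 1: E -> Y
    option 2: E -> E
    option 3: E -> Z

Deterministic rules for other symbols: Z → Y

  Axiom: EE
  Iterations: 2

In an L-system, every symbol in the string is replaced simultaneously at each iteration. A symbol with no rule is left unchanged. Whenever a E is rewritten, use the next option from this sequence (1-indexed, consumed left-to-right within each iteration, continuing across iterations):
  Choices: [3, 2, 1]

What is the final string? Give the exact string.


Step 0: EE
Step 1: ZE  (used choices [3, 2])
Step 2: YY  (used choices [1])

Answer: YY


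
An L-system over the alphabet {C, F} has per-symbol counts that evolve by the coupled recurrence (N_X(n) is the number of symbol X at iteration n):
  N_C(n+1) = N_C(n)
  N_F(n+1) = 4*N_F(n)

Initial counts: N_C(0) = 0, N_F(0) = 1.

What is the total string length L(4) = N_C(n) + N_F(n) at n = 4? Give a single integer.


Answer: 256

Derivation:
Step 0: N_C=0, N_F=1, L=1
Step 1: N_C=0, N_F=4, L=4
Step 2: N_C=0, N_F=16, L=16
Step 3: N_C=0, N_F=64, L=64
Step 4: N_C=0, N_F=256, L=256


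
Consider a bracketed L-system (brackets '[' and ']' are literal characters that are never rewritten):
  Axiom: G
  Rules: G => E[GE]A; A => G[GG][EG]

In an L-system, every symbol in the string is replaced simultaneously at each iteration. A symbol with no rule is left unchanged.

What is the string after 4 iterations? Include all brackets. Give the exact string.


Answer: E[E[E[E[GE]AE]G[GG][EG]E]E[GE]A[E[GE]AE[GE]A][EE[GE]A]E]E[E[GE]AE]G[GG][EG][E[E[GE]AE]G[GG][EG]E[E[GE]AE]G[GG][EG]][EE[E[GE]AE]G[GG][EG]]

Derivation:
Step 0: G
Step 1: E[GE]A
Step 2: E[E[GE]AE]G[GG][EG]
Step 3: E[E[E[GE]AE]G[GG][EG]E]E[GE]A[E[GE]AE[GE]A][EE[GE]A]
Step 4: E[E[E[E[GE]AE]G[GG][EG]E]E[GE]A[E[GE]AE[GE]A][EE[GE]A]E]E[E[GE]AE]G[GG][EG][E[E[GE]AE]G[GG][EG]E[E[GE]AE]G[GG][EG]][EE[E[GE]AE]G[GG][EG]]


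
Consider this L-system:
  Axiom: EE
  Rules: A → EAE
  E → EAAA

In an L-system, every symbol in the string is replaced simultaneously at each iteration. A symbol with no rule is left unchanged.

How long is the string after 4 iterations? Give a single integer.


Step 0: length = 2
Step 1: length = 8
Step 2: length = 26
Step 3: length = 92
Step 4: length = 314

Answer: 314


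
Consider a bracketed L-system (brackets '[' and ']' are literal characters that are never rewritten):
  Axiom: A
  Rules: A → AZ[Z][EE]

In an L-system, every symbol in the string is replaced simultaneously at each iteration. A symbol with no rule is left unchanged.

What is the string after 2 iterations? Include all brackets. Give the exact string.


Answer: AZ[Z][EE]Z[Z][EE]

Derivation:
Step 0: A
Step 1: AZ[Z][EE]
Step 2: AZ[Z][EE]Z[Z][EE]


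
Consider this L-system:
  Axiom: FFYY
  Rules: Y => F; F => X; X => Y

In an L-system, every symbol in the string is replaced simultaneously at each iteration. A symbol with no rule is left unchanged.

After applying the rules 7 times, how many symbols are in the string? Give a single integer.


Answer: 4

Derivation:
Step 0: length = 4
Step 1: length = 4
Step 2: length = 4
Step 3: length = 4
Step 4: length = 4
Step 5: length = 4
Step 6: length = 4
Step 7: length = 4


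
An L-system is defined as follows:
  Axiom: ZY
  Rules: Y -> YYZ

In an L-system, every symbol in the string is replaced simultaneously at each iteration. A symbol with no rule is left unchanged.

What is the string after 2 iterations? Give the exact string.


Step 0: ZY
Step 1: ZYYZ
Step 2: ZYYZYYZZ

Answer: ZYYZYYZZ


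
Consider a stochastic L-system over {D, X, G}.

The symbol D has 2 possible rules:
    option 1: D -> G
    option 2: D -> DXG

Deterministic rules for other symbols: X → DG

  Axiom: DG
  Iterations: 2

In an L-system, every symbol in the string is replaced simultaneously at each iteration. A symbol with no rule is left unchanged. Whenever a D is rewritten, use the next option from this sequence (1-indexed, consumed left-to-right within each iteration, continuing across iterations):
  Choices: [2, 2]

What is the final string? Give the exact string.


Step 0: DG
Step 1: DXGG  (used choices [2])
Step 2: DXGDGGG  (used choices [2])

Answer: DXGDGGG


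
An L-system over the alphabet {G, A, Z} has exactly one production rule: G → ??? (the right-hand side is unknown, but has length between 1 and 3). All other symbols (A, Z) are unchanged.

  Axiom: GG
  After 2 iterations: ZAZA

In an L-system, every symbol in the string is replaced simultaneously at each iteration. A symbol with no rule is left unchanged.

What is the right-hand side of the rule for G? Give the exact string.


Answer: ZA

Derivation:
Trying G → ZA:
  Step 0: GG
  Step 1: ZAZA
  Step 2: ZAZA
Matches the given result.


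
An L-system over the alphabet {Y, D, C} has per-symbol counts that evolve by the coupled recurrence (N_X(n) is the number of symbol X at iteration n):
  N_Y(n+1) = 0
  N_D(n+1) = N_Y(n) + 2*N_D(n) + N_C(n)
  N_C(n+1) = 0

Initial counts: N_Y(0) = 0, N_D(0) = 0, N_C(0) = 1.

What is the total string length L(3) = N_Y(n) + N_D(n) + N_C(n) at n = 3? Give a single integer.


Step 0: N_Y=0, N_D=0, N_C=1, L=1
Step 1: N_Y=0, N_D=1, N_C=0, L=1
Step 2: N_Y=0, N_D=2, N_C=0, L=2
Step 3: N_Y=0, N_D=4, N_C=0, L=4

Answer: 4


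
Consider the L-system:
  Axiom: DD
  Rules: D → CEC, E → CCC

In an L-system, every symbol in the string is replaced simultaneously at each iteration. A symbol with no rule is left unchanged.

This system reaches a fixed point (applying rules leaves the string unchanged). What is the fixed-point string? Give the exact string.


Step 0: DD
Step 1: CECCEC
Step 2: CCCCCCCCCC
Step 3: CCCCCCCCCC  (unchanged — fixed point at step 2)

Answer: CCCCCCCCCC


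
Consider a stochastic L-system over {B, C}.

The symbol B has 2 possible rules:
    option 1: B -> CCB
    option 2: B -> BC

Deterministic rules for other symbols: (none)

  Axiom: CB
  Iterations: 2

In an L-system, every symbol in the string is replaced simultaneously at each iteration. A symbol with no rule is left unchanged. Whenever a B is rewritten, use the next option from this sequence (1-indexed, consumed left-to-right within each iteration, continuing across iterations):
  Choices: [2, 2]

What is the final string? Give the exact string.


Step 0: CB
Step 1: CBC  (used choices [2])
Step 2: CBCC  (used choices [2])

Answer: CBCC


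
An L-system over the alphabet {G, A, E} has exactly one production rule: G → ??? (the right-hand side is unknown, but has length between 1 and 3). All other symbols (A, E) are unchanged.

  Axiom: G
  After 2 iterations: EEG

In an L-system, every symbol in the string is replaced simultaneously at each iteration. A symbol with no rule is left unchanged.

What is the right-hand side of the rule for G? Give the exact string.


Trying G → EG:
  Step 0: G
  Step 1: EG
  Step 2: EEG
Matches the given result.

Answer: EG


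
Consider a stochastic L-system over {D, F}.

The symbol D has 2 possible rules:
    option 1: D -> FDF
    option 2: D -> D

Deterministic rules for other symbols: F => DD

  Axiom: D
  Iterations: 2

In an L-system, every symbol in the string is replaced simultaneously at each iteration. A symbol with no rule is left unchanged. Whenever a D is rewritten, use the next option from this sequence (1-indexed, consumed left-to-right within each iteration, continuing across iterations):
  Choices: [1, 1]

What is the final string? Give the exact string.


Answer: DDFDFDD

Derivation:
Step 0: D
Step 1: FDF  (used choices [1])
Step 2: DDFDFDD  (used choices [1])


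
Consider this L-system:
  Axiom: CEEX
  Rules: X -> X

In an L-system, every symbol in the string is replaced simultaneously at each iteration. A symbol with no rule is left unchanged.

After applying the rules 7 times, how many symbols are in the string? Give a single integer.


Step 0: length = 4
Step 1: length = 4
Step 2: length = 4
Step 3: length = 4
Step 4: length = 4
Step 5: length = 4
Step 6: length = 4
Step 7: length = 4

Answer: 4


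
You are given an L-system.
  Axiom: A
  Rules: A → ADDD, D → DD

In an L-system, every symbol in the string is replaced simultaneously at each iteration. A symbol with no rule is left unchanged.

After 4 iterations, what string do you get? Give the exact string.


Answer: ADDDDDDDDDDDDDDDDDDDDDDDDDDDDDDDDDDDDDDDDDDDDD

Derivation:
Step 0: A
Step 1: ADDD
Step 2: ADDDDDDDDD
Step 3: ADDDDDDDDDDDDDDDDDDDDD
Step 4: ADDDDDDDDDDDDDDDDDDDDDDDDDDDDDDDDDDDDDDDDDDDDD


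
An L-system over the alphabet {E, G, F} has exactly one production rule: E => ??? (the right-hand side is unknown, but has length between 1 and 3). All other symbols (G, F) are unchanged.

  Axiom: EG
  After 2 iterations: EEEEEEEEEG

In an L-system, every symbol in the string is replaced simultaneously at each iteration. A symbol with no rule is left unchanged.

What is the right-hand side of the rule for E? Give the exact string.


Answer: EEE

Derivation:
Trying E => EEE:
  Step 0: EG
  Step 1: EEEG
  Step 2: EEEEEEEEEG
Matches the given result.


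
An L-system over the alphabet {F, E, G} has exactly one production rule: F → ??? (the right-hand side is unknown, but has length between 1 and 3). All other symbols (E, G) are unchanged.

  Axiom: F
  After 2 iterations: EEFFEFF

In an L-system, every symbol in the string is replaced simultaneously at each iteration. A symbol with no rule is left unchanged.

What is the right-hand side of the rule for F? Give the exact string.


Answer: EFF

Derivation:
Trying F → EFF:
  Step 0: F
  Step 1: EFF
  Step 2: EEFFEFF
Matches the given result.


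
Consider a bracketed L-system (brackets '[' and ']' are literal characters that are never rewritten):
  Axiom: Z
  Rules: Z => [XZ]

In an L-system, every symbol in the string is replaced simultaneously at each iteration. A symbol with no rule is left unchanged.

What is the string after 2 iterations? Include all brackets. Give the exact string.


Step 0: Z
Step 1: [XZ]
Step 2: [X[XZ]]

Answer: [X[XZ]]


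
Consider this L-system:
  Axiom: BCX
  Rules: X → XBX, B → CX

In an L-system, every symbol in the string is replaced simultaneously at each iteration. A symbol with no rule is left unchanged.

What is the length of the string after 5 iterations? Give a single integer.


Step 0: length = 3
Step 1: length = 6
Step 2: length = 13
Step 3: length = 30
Step 4: length = 71
Step 5: length = 170

Answer: 170


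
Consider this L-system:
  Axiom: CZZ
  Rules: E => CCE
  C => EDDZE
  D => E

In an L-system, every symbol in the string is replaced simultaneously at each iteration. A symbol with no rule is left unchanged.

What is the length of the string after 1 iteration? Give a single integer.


Answer: 7

Derivation:
Step 0: length = 3
Step 1: length = 7


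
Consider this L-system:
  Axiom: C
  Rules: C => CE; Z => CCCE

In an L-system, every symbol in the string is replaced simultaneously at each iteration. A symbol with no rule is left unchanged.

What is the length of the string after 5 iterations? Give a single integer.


Step 0: length = 1
Step 1: length = 2
Step 2: length = 3
Step 3: length = 4
Step 4: length = 5
Step 5: length = 6

Answer: 6


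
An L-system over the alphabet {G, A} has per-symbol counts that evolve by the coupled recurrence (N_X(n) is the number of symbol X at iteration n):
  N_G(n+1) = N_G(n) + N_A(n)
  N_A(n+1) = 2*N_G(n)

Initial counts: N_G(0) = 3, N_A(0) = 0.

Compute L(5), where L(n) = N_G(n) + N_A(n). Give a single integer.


Answer: 129

Derivation:
Step 0: N_G=3, N_A=0, L=3
Step 1: N_G=3, N_A=6, L=9
Step 2: N_G=9, N_A=6, L=15
Step 3: N_G=15, N_A=18, L=33
Step 4: N_G=33, N_A=30, L=63
Step 5: N_G=63, N_A=66, L=129


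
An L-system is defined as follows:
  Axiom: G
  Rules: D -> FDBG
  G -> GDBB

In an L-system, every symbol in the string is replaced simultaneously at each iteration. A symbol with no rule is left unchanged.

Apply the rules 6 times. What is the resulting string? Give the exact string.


Answer: GDBBFDBGBBFFDBGBGDBBBBFFFDBGBGDBBBGDBBFDBGBBBBFFFFDBGBGDBBBGDBBFDBGBBBGDBBFDBGBBFFDBGBGDBBBBBBFFFFFDBGBGDBBBGDBBFDBGBBBGDBBFDBGBBFFDBGBGDBBBBBGDBBFDBGBBFFDBGBGDBBBBFFFDBGBGDBBBGDBBFDBGBBBBBB

Derivation:
Step 0: G
Step 1: GDBB
Step 2: GDBBFDBGBB
Step 3: GDBBFDBGBBFFDBGBGDBBBB
Step 4: GDBBFDBGBBFFDBGBGDBBBBFFFDBGBGDBBBGDBBFDBGBBBB
Step 5: GDBBFDBGBBFFDBGBGDBBBBFFFDBGBGDBBBGDBBFDBGBBBBFFFFDBGBGDBBBGDBBFDBGBBBGDBBFDBGBBFFDBGBGDBBBBBB
Step 6: GDBBFDBGBBFFDBGBGDBBBBFFFDBGBGDBBBGDBBFDBGBBBBFFFFDBGBGDBBBGDBBFDBGBBBGDBBFDBGBBFFDBGBGDBBBBBBFFFFFDBGBGDBBBGDBBFDBGBBBGDBBFDBGBBFFDBGBGDBBBBBGDBBFDBGBBFFDBGBGDBBBBFFFDBGBGDBBBGDBBFDBGBBBBBB


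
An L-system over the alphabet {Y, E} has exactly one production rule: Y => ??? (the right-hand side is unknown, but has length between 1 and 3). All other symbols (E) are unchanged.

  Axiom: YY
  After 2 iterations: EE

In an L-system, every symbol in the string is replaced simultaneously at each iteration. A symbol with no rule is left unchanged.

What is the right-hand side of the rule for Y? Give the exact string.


Trying Y => E:
  Step 0: YY
  Step 1: EE
  Step 2: EE
Matches the given result.

Answer: E


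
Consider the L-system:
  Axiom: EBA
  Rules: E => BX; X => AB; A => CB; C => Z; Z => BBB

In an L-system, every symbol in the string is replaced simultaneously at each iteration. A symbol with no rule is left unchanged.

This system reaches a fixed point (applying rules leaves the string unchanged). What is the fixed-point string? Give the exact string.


Answer: BBBBBBBBBBB

Derivation:
Step 0: EBA
Step 1: BXBCB
Step 2: BABBZB
Step 3: BCBBBBBBB
Step 4: BZBBBBBBB
Step 5: BBBBBBBBBBB
Step 6: BBBBBBBBBBB  (unchanged — fixed point at step 5)


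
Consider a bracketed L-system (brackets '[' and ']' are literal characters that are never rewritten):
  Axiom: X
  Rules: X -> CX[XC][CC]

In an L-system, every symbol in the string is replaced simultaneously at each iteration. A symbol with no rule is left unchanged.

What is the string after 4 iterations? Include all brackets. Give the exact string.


Answer: CCCCX[XC][CC][CX[XC][CC]C][CC][CCX[XC][CC][CX[XC][CC]C][CC]C][CC][CCCX[XC][CC][CX[XC][CC]C][CC][CCX[XC][CC][CX[XC][CC]C][CC]C][CC]C][CC]

Derivation:
Step 0: X
Step 1: CX[XC][CC]
Step 2: CCX[XC][CC][CX[XC][CC]C][CC]
Step 3: CCCX[XC][CC][CX[XC][CC]C][CC][CCX[XC][CC][CX[XC][CC]C][CC]C][CC]
Step 4: CCCCX[XC][CC][CX[XC][CC]C][CC][CCX[XC][CC][CX[XC][CC]C][CC]C][CC][CCCX[XC][CC][CX[XC][CC]C][CC][CCX[XC][CC][CX[XC][CC]C][CC]C][CC]C][CC]


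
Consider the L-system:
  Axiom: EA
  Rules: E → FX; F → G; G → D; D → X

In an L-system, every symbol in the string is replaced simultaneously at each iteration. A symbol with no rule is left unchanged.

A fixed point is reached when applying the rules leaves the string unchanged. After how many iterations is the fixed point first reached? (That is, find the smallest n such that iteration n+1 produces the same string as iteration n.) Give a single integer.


Answer: 4

Derivation:
Step 0: EA
Step 1: FXA
Step 2: GXA
Step 3: DXA
Step 4: XXA
Step 5: XXA  (unchanged — fixed point at step 4)


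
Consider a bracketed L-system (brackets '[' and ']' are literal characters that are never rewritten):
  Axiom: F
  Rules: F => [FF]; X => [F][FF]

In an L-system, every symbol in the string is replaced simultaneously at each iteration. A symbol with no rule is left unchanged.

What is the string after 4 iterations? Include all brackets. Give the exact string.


Step 0: F
Step 1: [FF]
Step 2: [[FF][FF]]
Step 3: [[[FF][FF]][[FF][FF]]]
Step 4: [[[[FF][FF]][[FF][FF]]][[[FF][FF]][[FF][FF]]]]

Answer: [[[[FF][FF]][[FF][FF]]][[[FF][FF]][[FF][FF]]]]


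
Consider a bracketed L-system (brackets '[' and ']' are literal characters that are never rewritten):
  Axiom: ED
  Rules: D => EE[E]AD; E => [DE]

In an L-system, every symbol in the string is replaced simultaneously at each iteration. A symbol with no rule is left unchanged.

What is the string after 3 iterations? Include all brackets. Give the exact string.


Answer: [[DE][DE][[DE]]AEE[E]AD[EE[E]AD[DE]]][EE[E]AD[DE]][EE[E]AD[DE]][[EE[E]AD[DE]]]A[DE][DE][[DE]]AEE[E]AD

Derivation:
Step 0: ED
Step 1: [DE]EE[E]AD
Step 2: [EE[E]AD[DE]][DE][DE][[DE]]AEE[E]AD
Step 3: [[DE][DE][[DE]]AEE[E]AD[EE[E]AD[DE]]][EE[E]AD[DE]][EE[E]AD[DE]][[EE[E]AD[DE]]]A[DE][DE][[DE]]AEE[E]AD


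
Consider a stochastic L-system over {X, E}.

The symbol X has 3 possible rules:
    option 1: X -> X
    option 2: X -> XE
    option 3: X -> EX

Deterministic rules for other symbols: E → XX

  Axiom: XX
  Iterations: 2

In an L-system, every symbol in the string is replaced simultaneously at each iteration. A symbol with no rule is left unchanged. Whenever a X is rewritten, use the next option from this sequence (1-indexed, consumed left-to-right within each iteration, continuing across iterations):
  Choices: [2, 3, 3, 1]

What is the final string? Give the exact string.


Step 0: XX
Step 1: XEEX  (used choices [2, 3])
Step 2: EXXXXXX  (used choices [3, 1])

Answer: EXXXXXX


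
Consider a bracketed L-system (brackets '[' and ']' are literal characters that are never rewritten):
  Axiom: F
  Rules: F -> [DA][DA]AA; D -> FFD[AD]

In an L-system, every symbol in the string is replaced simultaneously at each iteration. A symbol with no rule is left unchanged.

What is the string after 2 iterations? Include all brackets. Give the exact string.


Answer: [FFD[AD]A][FFD[AD]A]AA

Derivation:
Step 0: F
Step 1: [DA][DA]AA
Step 2: [FFD[AD]A][FFD[AD]A]AA


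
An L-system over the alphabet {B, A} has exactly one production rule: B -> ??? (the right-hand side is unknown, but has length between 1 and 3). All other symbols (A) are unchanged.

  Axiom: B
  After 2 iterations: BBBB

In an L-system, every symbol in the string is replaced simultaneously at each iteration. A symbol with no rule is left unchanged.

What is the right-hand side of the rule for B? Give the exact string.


Trying B -> BB:
  Step 0: B
  Step 1: BB
  Step 2: BBBB
Matches the given result.

Answer: BB


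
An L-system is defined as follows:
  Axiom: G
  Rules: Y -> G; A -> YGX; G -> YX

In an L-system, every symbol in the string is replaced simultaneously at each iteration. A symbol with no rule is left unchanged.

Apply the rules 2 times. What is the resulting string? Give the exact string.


Answer: GX

Derivation:
Step 0: G
Step 1: YX
Step 2: GX


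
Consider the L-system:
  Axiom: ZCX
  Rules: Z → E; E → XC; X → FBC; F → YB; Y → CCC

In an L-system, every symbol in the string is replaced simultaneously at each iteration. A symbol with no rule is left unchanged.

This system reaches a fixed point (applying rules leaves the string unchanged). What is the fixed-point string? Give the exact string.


Step 0: ZCX
Step 1: ECFBC
Step 2: XCCYBBC
Step 3: FBCCCCCCBBC
Step 4: YBBCCCCCCBBC
Step 5: CCCBBCCCCCCBBC
Step 6: CCCBBCCCCCCBBC  (unchanged — fixed point at step 5)

Answer: CCCBBCCCCCCBBC


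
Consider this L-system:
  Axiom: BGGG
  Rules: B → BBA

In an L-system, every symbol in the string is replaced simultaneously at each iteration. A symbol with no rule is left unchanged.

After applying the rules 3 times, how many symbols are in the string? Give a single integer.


Answer: 18

Derivation:
Step 0: length = 4
Step 1: length = 6
Step 2: length = 10
Step 3: length = 18


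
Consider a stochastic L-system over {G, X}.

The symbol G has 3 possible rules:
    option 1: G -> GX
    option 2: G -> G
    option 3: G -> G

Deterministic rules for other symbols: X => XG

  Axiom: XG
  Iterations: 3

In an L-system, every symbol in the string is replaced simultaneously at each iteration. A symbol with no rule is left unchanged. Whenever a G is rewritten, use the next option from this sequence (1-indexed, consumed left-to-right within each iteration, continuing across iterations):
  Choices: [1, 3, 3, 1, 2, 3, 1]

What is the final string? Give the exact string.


Step 0: XG
Step 1: XGGX  (used choices [1])
Step 2: XGGGXG  (used choices [3, 3])
Step 3: XGGXGGXGGX  (used choices [1, 2, 3, 1])

Answer: XGGXGGXGGX


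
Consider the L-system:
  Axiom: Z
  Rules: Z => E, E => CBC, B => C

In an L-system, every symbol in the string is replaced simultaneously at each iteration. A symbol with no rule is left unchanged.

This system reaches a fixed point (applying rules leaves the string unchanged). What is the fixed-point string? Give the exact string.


Step 0: Z
Step 1: E
Step 2: CBC
Step 3: CCC
Step 4: CCC  (unchanged — fixed point at step 3)

Answer: CCC


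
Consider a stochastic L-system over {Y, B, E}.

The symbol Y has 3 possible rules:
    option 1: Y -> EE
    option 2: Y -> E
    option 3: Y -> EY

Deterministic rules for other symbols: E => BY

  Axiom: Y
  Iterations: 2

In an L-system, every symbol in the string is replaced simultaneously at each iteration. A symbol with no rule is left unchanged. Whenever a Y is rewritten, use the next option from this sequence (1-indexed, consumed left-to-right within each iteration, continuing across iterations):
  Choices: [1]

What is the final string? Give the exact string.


Answer: BYBY

Derivation:
Step 0: Y
Step 1: EE  (used choices [1])
Step 2: BYBY  (used choices [])


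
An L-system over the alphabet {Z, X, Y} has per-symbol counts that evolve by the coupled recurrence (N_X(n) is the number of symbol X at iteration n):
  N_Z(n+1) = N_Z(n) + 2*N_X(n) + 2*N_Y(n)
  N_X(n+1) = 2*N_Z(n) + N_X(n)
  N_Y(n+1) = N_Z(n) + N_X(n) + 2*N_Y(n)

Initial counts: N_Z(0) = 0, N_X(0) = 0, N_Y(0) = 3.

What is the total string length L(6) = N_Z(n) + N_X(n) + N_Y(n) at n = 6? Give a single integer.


Answer: 12288

Derivation:
Step 0: N_Z=0, N_X=0, N_Y=3, L=3
Step 1: N_Z=6, N_X=0, N_Y=6, L=12
Step 2: N_Z=18, N_X=12, N_Y=18, L=48
Step 3: N_Z=78, N_X=48, N_Y=66, L=192
Step 4: N_Z=306, N_X=204, N_Y=258, L=768
Step 5: N_Z=1230, N_X=816, N_Y=1026, L=3072
Step 6: N_Z=4914, N_X=3276, N_Y=4098, L=12288


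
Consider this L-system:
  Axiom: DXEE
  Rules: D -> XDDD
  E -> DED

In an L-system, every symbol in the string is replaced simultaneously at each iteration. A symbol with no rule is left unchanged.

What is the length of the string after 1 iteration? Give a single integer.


Answer: 11

Derivation:
Step 0: length = 4
Step 1: length = 11


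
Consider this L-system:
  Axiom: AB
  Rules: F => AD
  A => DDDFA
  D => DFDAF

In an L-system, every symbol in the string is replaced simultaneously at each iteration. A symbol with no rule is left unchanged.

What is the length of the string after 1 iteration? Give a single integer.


Step 0: length = 2
Step 1: length = 6

Answer: 6


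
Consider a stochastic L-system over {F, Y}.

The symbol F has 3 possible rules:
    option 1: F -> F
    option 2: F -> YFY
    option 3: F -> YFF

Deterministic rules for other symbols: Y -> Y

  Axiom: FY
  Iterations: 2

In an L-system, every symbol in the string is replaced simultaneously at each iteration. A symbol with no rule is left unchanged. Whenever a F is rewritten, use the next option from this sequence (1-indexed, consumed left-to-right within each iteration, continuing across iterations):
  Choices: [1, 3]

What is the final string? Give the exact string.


Step 0: FY
Step 1: FY  (used choices [1])
Step 2: YFFY  (used choices [3])

Answer: YFFY


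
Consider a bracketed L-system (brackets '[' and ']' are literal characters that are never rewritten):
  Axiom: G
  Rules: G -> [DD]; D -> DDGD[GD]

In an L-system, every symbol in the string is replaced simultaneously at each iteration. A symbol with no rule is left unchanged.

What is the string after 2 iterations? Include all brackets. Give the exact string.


Answer: [DDGD[GD]DDGD[GD]]

Derivation:
Step 0: G
Step 1: [DD]
Step 2: [DDGD[GD]DDGD[GD]]


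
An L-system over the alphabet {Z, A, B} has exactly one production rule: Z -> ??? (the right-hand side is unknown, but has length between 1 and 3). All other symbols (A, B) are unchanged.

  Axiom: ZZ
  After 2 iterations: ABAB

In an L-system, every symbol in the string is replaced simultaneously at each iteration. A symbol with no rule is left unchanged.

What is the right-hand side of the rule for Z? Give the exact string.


Answer: AB

Derivation:
Trying Z -> AB:
  Step 0: ZZ
  Step 1: ABAB
  Step 2: ABAB
Matches the given result.


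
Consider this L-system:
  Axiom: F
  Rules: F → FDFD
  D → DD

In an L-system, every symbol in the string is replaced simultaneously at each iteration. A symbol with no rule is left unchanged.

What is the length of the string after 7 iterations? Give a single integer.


Step 0: length = 1
Step 1: length = 4
Step 2: length = 12
Step 3: length = 32
Step 4: length = 80
Step 5: length = 192
Step 6: length = 448
Step 7: length = 1024

Answer: 1024


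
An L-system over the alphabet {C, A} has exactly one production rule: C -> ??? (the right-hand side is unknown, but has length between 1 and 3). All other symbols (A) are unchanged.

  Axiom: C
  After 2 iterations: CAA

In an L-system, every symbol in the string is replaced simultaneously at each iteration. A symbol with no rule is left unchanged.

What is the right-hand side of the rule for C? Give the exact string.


Answer: CA

Derivation:
Trying C -> CA:
  Step 0: C
  Step 1: CA
  Step 2: CAA
Matches the given result.


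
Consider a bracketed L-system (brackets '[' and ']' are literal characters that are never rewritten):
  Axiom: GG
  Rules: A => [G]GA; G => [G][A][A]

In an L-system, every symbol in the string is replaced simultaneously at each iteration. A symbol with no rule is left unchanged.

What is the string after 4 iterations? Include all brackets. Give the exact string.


Answer: [[[[G][A][A]][[G]GA][[G]GA]][[[G][A][A]][G][A][A][G]GA][[[G][A][A]][G][A][A][G]GA]][[[[G][A][A]][[G]GA][[G]GA]][[G][A][A]][[G]GA][[G]GA][[G][A][A]][G][A][A][G]GA][[[[G][A][A]][[G]GA][[G]GA]][[G][A][A]][[G]GA][[G]GA][[G][A][A]][G][A][A][G]GA][[[[G][A][A]][[G]GA][[G]GA]][[[G][A][A]][G][A][A][G]GA][[[G][A][A]][G][A][A][G]GA]][[[[G][A][A]][[G]GA][[G]GA]][[G][A][A]][[G]GA][[G]GA][[G][A][A]][G][A][A][G]GA][[[[G][A][A]][[G]GA][[G]GA]][[G][A][A]][[G]GA][[G]GA][[G][A][A]][G][A][A][G]GA]

Derivation:
Step 0: GG
Step 1: [G][A][A][G][A][A]
Step 2: [[G][A][A]][[G]GA][[G]GA][[G][A][A]][[G]GA][[G]GA]
Step 3: [[[G][A][A]][[G]GA][[G]GA]][[[G][A][A]][G][A][A][G]GA][[[G][A][A]][G][A][A][G]GA][[[G][A][A]][[G]GA][[G]GA]][[[G][A][A]][G][A][A][G]GA][[[G][A][A]][G][A][A][G]GA]
Step 4: [[[[G][A][A]][[G]GA][[G]GA]][[[G][A][A]][G][A][A][G]GA][[[G][A][A]][G][A][A][G]GA]][[[[G][A][A]][[G]GA][[G]GA]][[G][A][A]][[G]GA][[G]GA][[G][A][A]][G][A][A][G]GA][[[[G][A][A]][[G]GA][[G]GA]][[G][A][A]][[G]GA][[G]GA][[G][A][A]][G][A][A][G]GA][[[[G][A][A]][[G]GA][[G]GA]][[[G][A][A]][G][A][A][G]GA][[[G][A][A]][G][A][A][G]GA]][[[[G][A][A]][[G]GA][[G]GA]][[G][A][A]][[G]GA][[G]GA][[G][A][A]][G][A][A][G]GA][[[[G][A][A]][[G]GA][[G]GA]][[G][A][A]][[G]GA][[G]GA][[G][A][A]][G][A][A][G]GA]


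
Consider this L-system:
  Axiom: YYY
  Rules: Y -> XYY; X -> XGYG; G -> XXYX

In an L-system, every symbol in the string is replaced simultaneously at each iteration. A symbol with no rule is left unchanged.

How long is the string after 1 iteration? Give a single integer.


Step 0: length = 3
Step 1: length = 9

Answer: 9


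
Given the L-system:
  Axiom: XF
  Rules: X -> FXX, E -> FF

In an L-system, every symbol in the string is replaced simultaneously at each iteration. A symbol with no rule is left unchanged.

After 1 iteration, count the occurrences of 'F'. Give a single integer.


Step 0: XF  (1 'F')
Step 1: FXXF  (2 'F')

Answer: 2


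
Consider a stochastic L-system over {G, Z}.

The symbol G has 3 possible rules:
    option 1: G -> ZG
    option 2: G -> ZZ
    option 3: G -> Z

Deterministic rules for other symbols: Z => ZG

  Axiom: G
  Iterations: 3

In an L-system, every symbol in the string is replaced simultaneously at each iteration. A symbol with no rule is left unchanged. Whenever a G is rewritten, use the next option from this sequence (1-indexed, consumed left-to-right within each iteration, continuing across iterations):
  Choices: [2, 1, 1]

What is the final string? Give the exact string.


Answer: ZGZGZGZG

Derivation:
Step 0: G
Step 1: ZZ  (used choices [2])
Step 2: ZGZG  (used choices [])
Step 3: ZGZGZGZG  (used choices [1, 1])


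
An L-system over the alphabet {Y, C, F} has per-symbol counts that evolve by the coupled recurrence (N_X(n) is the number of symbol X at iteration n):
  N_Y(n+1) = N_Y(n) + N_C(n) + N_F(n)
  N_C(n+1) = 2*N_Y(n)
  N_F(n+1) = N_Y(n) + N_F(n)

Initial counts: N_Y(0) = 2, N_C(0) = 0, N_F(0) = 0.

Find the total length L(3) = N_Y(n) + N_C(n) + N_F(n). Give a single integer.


Answer: 44

Derivation:
Step 0: N_Y=2, N_C=0, N_F=0, L=2
Step 1: N_Y=2, N_C=4, N_F=2, L=8
Step 2: N_Y=8, N_C=4, N_F=4, L=16
Step 3: N_Y=16, N_C=16, N_F=12, L=44


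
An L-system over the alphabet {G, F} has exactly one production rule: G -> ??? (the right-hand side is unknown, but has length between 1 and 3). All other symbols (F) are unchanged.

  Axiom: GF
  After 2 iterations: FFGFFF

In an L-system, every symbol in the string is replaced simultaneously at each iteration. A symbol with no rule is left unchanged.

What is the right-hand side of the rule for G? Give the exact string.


Answer: FGF

Derivation:
Trying G -> FGF:
  Step 0: GF
  Step 1: FGFF
  Step 2: FFGFFF
Matches the given result.


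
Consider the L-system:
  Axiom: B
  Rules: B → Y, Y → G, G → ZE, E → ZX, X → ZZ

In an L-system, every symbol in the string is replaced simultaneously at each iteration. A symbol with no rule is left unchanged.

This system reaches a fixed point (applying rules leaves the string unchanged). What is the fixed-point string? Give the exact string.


Step 0: B
Step 1: Y
Step 2: G
Step 3: ZE
Step 4: ZZX
Step 5: ZZZZ
Step 6: ZZZZ  (unchanged — fixed point at step 5)

Answer: ZZZZ


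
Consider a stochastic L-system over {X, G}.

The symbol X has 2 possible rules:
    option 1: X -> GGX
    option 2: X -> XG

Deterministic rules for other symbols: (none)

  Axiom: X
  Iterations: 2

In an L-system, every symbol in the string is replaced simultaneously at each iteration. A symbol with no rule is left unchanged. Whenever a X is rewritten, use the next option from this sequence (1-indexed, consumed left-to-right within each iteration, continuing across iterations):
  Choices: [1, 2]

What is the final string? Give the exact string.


Answer: GGXG

Derivation:
Step 0: X
Step 1: GGX  (used choices [1])
Step 2: GGXG  (used choices [2])


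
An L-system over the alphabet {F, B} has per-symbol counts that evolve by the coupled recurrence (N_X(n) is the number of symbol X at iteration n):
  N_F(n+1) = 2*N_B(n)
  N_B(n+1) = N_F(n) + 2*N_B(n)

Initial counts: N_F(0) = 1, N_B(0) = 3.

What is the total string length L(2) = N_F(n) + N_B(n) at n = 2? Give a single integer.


Step 0: N_F=1, N_B=3, L=4
Step 1: N_F=6, N_B=7, L=13
Step 2: N_F=14, N_B=20, L=34

Answer: 34


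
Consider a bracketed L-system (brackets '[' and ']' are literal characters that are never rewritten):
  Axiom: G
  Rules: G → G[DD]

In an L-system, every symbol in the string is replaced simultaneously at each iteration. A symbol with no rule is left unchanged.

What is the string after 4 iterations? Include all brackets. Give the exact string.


Answer: G[DD][DD][DD][DD]

Derivation:
Step 0: G
Step 1: G[DD]
Step 2: G[DD][DD]
Step 3: G[DD][DD][DD]
Step 4: G[DD][DD][DD][DD]


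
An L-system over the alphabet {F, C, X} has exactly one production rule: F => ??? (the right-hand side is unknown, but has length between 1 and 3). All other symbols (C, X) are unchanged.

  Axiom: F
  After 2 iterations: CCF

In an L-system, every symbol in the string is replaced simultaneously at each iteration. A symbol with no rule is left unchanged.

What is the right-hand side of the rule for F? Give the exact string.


Trying F => CF:
  Step 0: F
  Step 1: CF
  Step 2: CCF
Matches the given result.

Answer: CF


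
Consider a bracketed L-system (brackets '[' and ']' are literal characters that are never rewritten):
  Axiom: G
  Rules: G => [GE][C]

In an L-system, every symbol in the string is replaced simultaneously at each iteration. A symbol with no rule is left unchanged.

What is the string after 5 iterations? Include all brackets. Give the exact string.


Step 0: G
Step 1: [GE][C]
Step 2: [[GE][C]E][C]
Step 3: [[[GE][C]E][C]E][C]
Step 4: [[[[GE][C]E][C]E][C]E][C]
Step 5: [[[[[GE][C]E][C]E][C]E][C]E][C]

Answer: [[[[[GE][C]E][C]E][C]E][C]E][C]


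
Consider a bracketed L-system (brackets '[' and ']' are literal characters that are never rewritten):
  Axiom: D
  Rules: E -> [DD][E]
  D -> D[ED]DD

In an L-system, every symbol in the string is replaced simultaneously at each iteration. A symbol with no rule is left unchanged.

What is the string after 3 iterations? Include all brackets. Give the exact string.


Answer: D[ED]DD[[DD][E]D[ED]DD]D[ED]DDD[ED]DD[[D[ED]DDD[ED]DD][[DD][E]]D[ED]DD[[DD][E]D[ED]DD]D[ED]DDD[ED]DD]D[ED]DD[[DD][E]D[ED]DD]D[ED]DDD[ED]DDD[ED]DD[[DD][E]D[ED]DD]D[ED]DDD[ED]DD

Derivation:
Step 0: D
Step 1: D[ED]DD
Step 2: D[ED]DD[[DD][E]D[ED]DD]D[ED]DDD[ED]DD
Step 3: D[ED]DD[[DD][E]D[ED]DD]D[ED]DDD[ED]DD[[D[ED]DDD[ED]DD][[DD][E]]D[ED]DD[[DD][E]D[ED]DD]D[ED]DDD[ED]DD]D[ED]DD[[DD][E]D[ED]DD]D[ED]DDD[ED]DDD[ED]DD[[DD][E]D[ED]DD]D[ED]DDD[ED]DD


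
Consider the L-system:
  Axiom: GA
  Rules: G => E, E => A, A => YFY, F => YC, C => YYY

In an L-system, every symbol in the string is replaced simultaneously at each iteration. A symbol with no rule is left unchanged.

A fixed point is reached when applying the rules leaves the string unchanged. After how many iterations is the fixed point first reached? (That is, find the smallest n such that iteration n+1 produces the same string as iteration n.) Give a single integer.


Step 0: GA
Step 1: EYFY
Step 2: AYYCY
Step 3: YFYYYYYYY
Step 4: YYCYYYYYYY
Step 5: YYYYYYYYYYYY
Step 6: YYYYYYYYYYYY  (unchanged — fixed point at step 5)

Answer: 5
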